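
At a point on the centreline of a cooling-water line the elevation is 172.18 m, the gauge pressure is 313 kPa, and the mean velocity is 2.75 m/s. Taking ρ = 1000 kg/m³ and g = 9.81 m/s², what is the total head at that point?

Pressure head ψ = P/(ρg) = 313×1000 / (1000 × 9.81) = 31.91 m.
Velocity head = v²/(2g) = 2.75² / (2 × 9.81) = 0.385 m.
h = z + ψ + v²/(2g) = 172.18 + 31.91 + 0.385 = 204.47 m.

h ≈ 204.47 m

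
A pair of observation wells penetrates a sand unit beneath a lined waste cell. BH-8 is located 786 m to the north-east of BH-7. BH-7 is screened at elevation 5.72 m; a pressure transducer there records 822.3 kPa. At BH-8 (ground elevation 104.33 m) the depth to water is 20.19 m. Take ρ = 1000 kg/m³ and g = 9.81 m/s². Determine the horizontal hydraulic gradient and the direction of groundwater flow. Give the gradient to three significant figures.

i ≈ 0.00687; groundwater flows toward the north-east

Pressure head at BH-7: ψ = P/(ρg) = 822.3×1000 / (1000 × 9.81) = 83.82 m.
Total head at BH-7: h = z + ψ = 5.72 + 83.82 = 89.54 m.
Total head at BH-8: h = 104.33 − 20.19 = 84.14 m.
Head difference: h(BH-7) − h(BH-8) = 89.54 − 84.14 = 5.40 m.
Hydraulic gradient: i = |Δh| / L = 5.40 / 786 = 0.00687.
Flow is from higher to lower head: from BH-7 toward BH-8, i.e. toward the north-east.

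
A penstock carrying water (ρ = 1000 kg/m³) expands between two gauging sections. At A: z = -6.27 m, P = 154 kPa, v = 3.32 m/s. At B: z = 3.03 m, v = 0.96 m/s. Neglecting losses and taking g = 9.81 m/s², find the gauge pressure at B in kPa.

Pressure head at A: ψ₁ = P₁/(ρg) = 154×1000 / (1000 × 9.81) = 15.70 m.
Velocity heads: v₁²/2g = 3.32²/19.62 = 0.562 m; v₂²/2g = 0.96²/19.62 = 0.047 m.
Total head H = z₁ + ψ₁ + v₁²/2g = -6.27 + 15.70 + 0.562 = 9.99 m.
ψ₂ = H − z₂ − v₂²/2g = 9.99 − 3.03 − 0.047 = 6.91 m.
P₂ = ρgψ₂ = 1000 × 9.81 × 6.91 ≈ 67.8 kPa.

P₂ ≈ 67.8 kPa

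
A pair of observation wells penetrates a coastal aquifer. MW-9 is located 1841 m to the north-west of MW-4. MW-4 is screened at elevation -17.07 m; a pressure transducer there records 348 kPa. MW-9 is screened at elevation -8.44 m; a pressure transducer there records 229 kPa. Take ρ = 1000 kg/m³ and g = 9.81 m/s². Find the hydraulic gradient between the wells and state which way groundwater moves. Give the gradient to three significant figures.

i ≈ 0.00190; groundwater flows toward the north-west

Pressure head at MW-4: ψ = P/(ρg) = 348×1000 / (1000 × 9.81) = 35.47 m.
Total head at MW-4: h = z + ψ = -17.07 + 35.47 = 18.40 m.
Pressure head at MW-9: ψ = P/(ρg) = 229×1000 / (1000 × 9.81) = 23.34 m.
Total head at MW-9: h = z + ψ = -8.44 + 23.34 = 14.90 m.
Head difference: h(MW-4) − h(MW-9) = 18.40 − 14.90 = 3.50 m.
Hydraulic gradient: i = |Δh| / L = 3.50 / 1841 = 0.00190.
Flow is from higher to lower head: from MW-4 toward MW-9, i.e. toward the north-west.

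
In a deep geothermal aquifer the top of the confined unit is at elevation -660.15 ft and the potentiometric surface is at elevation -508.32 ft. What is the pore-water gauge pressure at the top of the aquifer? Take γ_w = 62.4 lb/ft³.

Pressure head at the aquifer top: ψ = h − z = -508.32 − (-660.15) = 151.83 ft.
P = γψ/144 = 62.4 × 151.83 / 144 = 65.8 psi.

P ≈ 65.8 psi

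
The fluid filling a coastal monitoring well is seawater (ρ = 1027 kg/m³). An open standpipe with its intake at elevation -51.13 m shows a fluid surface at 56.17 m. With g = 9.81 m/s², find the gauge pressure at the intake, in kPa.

P ≈ 1080 kPa

Pressure head ψ = h − z = 56.17 − (-51.13) = 107.30 m.
P = ρgψ = 1027 × 9.81 × 107.30 = 1081034 Pa ≈ 1080 kPa.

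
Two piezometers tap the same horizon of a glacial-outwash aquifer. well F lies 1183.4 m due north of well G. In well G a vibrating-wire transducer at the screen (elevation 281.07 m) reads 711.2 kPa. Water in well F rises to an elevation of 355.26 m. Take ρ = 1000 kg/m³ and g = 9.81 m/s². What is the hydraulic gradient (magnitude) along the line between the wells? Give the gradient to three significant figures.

i ≈ 0.00143

Pressure head at well G: ψ = P/(ρg) = 711.2×1000 / (1000 × 9.81) = 72.50 m.
Total head at well G: h = z + ψ = 281.07 + 72.50 = 353.57 m.
Total head at well F: h = 355.26 m (water level in the piezometer is the total head).
Head difference: h(well G) − h(well F) = 353.57 − 355.26 = -1.69 m.
Hydraulic gradient: i = |Δh| / L = 1.69 / 1183.4 = 0.00143.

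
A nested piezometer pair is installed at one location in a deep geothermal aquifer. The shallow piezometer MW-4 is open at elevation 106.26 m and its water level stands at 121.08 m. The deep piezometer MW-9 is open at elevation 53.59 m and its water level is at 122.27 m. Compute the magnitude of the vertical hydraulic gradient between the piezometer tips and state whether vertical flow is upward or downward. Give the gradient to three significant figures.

Total head at MW-4: h = 121.08 m (water level in the standpipe).
Total head at MW-9: h = 122.27 m.
Δh = h(MW-4) − h(MW-9) = 121.08 − 122.27 = -1.19 m.
Vertical separation Δz = 106.26 − 53.59 = 52.67 m.
|i_v| = |Δh| / Δz = 1.19 / 52.67 = 0.0226.
Head is higher in the deep piezometer, so vertical flow is upward (discharge condition).

|i_v| ≈ 0.0226; vertical flow is upward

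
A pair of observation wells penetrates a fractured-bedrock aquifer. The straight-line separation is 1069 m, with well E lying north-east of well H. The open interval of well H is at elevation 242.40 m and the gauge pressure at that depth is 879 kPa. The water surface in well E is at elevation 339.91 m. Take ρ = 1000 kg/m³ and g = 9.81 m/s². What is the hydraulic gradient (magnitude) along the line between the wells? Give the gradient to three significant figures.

Pressure head at well H: ψ = P/(ρg) = 879×1000 / (1000 × 9.81) = 89.60 m.
Total head at well H: h = z + ψ = 242.40 + 89.60 = 332.00 m.
Total head at well E: h = 339.91 m (water level in the piezometer is the total head).
Head difference: h(well H) − h(well E) = 332.00 − 339.91 = -7.91 m.
Hydraulic gradient: i = |Δh| / L = 7.91 / 1069 = 0.00740.

i ≈ 0.00740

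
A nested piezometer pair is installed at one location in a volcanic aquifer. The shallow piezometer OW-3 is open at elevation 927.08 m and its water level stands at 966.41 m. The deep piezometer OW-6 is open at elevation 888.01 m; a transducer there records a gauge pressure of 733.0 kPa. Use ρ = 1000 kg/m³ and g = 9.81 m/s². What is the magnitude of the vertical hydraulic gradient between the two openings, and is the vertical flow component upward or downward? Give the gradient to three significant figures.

Total head at OW-3: h = 966.41 m (water level in the standpipe).
Pressure head at OW-6: ψ = P/(ρg) = 733.0×1000 / (1000 × 9.81) = 74.72 m.
Total head at OW-6: h = z + ψ = 888.01 + 74.72 = 962.73 m.
Δh = h(OW-3) − h(OW-6) = 966.41 − 962.73 = 3.68 m.
Vertical separation Δz = 927.08 − 888.01 = 39.07 m.
|i_v| = |Δh| / Δz = 3.68 / 39.07 = 0.0942.
Head is higher in the shallow piezometer, so vertical flow is downward (recharge condition).

|i_v| ≈ 0.0942; vertical flow is downward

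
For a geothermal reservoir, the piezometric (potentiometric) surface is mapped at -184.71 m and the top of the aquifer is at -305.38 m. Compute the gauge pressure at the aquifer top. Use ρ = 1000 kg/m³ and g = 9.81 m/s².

P ≈ 1180 kPa

Pressure head at the aquifer top: ψ = h − z = -184.71 − (-305.38) = 120.67 m.
P = ρgψ = 1000 × 9.81 × 120.67 = 1183773 Pa ≈ 1180 kPa.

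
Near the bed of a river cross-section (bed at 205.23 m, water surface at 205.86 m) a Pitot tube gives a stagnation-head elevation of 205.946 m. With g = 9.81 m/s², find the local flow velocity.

v ≈ 1.30 m/s

Near the bed, under hydrostatic conditions, the piezometric head (z + ψ) equals the free-surface elevation, 205.86 m.
Velocity head = total − piezometric = 205.946 − 205.86 = 0.086 m.
v = √(2g·h_v) = √(2 × 9.81 × 0.086) = 1.30 m/s.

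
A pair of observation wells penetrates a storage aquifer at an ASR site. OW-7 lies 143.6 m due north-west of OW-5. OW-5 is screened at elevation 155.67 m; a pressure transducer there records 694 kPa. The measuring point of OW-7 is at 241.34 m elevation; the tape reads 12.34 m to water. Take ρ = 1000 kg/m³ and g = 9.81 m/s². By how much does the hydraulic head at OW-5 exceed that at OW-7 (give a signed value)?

Pressure head at OW-5: ψ = P/(ρg) = 694×1000 / (1000 × 9.81) = 70.74 m.
Total head at OW-5: h = z + ψ = 155.67 + 70.74 = 226.41 m.
Total head at OW-7: h = 241.34 − 12.34 = 229.00 m.
Head difference: h(OW-5) − h(OW-7) = 226.41 − 229.00 = -2.59 m.

Δh ≈ -2.59 m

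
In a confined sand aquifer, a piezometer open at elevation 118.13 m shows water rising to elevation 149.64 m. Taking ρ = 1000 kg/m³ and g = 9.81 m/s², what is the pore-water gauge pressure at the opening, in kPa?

Pressure head ψ = h − z = 149.64 − 118.13 = 31.51 m.
P = ρgψ = 1000 × 9.81 × 31.51 = 309113 Pa ≈ 309 kPa.

P ≈ 309 kPa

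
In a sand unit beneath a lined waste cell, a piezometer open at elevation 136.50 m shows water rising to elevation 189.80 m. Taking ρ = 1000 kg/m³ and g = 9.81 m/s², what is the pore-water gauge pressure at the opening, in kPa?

P ≈ 523 kPa

Pressure head ψ = h − z = 189.80 − 136.50 = 53.30 m.
P = ρgψ = 1000 × 9.81 × 53.30 = 522873 Pa ≈ 523 kPa.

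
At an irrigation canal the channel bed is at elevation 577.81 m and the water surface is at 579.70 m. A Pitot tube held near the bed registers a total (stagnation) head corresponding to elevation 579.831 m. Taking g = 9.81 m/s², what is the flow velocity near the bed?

Near the bed, under hydrostatic conditions, the piezometric head (z + ψ) equals the free-surface elevation, 579.70 m.
Velocity head = total − piezometric = 579.831 − 579.70 = 0.131 m.
v = √(2g·h_v) = √(2 × 9.81 × 0.131) = 1.60 m/s.

v ≈ 1.60 m/s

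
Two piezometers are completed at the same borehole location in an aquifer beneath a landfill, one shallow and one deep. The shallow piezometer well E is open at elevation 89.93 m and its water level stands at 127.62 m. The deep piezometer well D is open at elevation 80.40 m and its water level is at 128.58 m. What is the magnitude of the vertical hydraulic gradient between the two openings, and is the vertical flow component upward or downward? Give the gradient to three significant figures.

Total head at well E: h = 127.62 m (water level in the standpipe).
Total head at well D: h = 128.58 m.
Δh = h(well E) − h(well D) = 127.62 − 128.58 = -0.96 m.
Vertical separation Δz = 89.93 − 80.40 = 9.53 m.
|i_v| = |Δh| / Δz = 0.96 / 9.53 = 0.101.
Head is higher in the deep piezometer, so vertical flow is upward (discharge condition).

|i_v| ≈ 0.101; vertical flow is upward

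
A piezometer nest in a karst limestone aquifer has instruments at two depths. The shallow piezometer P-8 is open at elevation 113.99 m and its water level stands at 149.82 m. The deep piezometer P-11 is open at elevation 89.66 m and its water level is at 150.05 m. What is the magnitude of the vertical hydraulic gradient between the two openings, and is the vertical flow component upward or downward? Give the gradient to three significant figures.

|i_v| ≈ 0.00945; vertical flow is upward

Total head at P-8: h = 149.82 m (water level in the standpipe).
Total head at P-11: h = 150.05 m.
Δh = h(P-8) − h(P-11) = 149.82 − 150.05 = -0.23 m.
Vertical separation Δz = 113.99 − 89.66 = 24.33 m.
|i_v| = |Δh| / Δz = 0.23 / 24.33 = 0.00945.
Head is higher in the deep piezometer, so vertical flow is upward (discharge condition).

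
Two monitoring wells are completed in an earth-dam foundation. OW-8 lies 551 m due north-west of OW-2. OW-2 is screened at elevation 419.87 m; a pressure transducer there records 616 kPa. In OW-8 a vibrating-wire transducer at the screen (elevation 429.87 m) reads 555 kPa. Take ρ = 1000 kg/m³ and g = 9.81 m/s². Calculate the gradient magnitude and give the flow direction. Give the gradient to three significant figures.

i ≈ 0.00686; groundwater flows toward the south-east

Pressure head at OW-2: ψ = P/(ρg) = 616×1000 / (1000 × 9.81) = 62.79 m.
Total head at OW-2: h = z + ψ = 419.87 + 62.79 = 482.66 m.
Pressure head at OW-8: ψ = P/(ρg) = 555×1000 / (1000 × 9.81) = 56.57 m.
Total head at OW-8: h = z + ψ = 429.87 + 56.57 = 486.44 m.
Head difference: h(OW-2) − h(OW-8) = 482.66 − 486.44 = -3.78 m.
Hydraulic gradient: i = |Δh| / L = 3.78 / 551 = 0.00686.
Flow is from higher to lower head: from OW-8 toward OW-2, i.e. toward the south-east.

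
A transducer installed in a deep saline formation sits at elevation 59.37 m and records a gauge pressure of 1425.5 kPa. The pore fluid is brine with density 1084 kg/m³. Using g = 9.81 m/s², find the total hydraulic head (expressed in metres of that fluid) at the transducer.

h ≈ 193.42 m

ψ = P/(ρg) = 1425.5×1000 / (1084 × 9.81) = 134.05 m.
h = z + ψ = 59.37 + 134.05 = 193.42 m.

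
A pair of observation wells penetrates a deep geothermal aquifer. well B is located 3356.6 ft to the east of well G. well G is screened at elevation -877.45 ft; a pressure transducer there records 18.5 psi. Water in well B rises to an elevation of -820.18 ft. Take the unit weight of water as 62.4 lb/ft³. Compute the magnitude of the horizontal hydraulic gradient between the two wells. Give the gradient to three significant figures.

Pressure head at well G: ψ = 144·P/γ = 144 × 18.5 / 62.4 = 42.69 ft.
Total head at well G: h = z + ψ = -877.45 + 42.69 = -834.76 ft.
Total head at well B: h = -820.18 ft (water level in the piezometer is the total head).
Head difference: h(well G) − h(well B) = -834.76 − (-820.18) = -14.58 ft.
Hydraulic gradient: i = |Δh| / L = 14.58 / 3356.6 = 0.00434.

i ≈ 0.00434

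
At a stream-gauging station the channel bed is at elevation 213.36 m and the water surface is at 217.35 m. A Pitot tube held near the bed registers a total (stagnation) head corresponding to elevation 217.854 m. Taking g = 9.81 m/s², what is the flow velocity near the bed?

Near the bed, under hydrostatic conditions, the piezometric head (z + ψ) equals the free-surface elevation, 217.35 m.
Velocity head = total − piezometric = 217.854 − 217.35 = 0.504 m.
v = √(2g·h_v) = √(2 × 9.81 × 0.504) = 3.14 m/s.

v ≈ 3.14 m/s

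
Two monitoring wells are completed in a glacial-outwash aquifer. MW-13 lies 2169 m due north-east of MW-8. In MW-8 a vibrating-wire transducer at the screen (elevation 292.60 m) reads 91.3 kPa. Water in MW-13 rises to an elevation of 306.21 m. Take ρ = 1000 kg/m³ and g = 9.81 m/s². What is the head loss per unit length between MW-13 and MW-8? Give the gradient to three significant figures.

i ≈ 0.00198 m/m

Pressure head at MW-8: ψ = P/(ρg) = 91.3×1000 / (1000 × 9.81) = 9.31 m.
Total head at MW-8: h = z + ψ = 292.60 + 9.31 = 301.91 m.
Total head at MW-13: h = 306.21 m (water level in the piezometer is the total head).
Head difference: h(MW-8) − h(MW-13) = 301.91 − 306.21 = -4.30 m.
Hydraulic gradient: i = |Δh| / L = 4.30 / 2169 = 0.00198.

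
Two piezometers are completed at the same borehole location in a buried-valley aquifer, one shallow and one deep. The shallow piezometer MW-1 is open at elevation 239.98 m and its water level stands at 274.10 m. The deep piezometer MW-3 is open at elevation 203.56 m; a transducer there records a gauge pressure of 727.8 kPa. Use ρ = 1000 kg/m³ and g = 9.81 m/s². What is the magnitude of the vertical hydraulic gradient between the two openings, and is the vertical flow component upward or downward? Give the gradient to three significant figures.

Total head at MW-1: h = 274.10 m (water level in the standpipe).
Pressure head at MW-3: ψ = P/(ρg) = 727.8×1000 / (1000 × 9.81) = 74.19 m.
Total head at MW-3: h = z + ψ = 203.56 + 74.19 = 277.75 m.
Δh = h(MW-1) − h(MW-3) = 274.10 − 277.75 = -3.65 m.
Vertical separation Δz = 239.98 − 203.56 = 36.42 m.
|i_v| = |Δh| / Δz = 3.65 / 36.42 = 0.100.
Head is higher in the deep piezometer, so vertical flow is upward (discharge condition).

|i_v| ≈ 0.100; vertical flow is upward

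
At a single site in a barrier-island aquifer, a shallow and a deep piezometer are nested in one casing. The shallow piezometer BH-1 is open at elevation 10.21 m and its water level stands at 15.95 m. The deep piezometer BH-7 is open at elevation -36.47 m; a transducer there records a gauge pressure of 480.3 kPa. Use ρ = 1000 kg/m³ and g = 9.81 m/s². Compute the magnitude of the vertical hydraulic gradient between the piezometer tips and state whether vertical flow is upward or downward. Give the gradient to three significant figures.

|i_v| ≈ 0.0741; vertical flow is downward

Total head at BH-1: h = 15.95 m (water level in the standpipe).
Pressure head at BH-7: ψ = P/(ρg) = 480.3×1000 / (1000 × 9.81) = 48.96 m.
Total head at BH-7: h = z + ψ = -36.47 + 48.96 = 12.49 m.
Δh = h(BH-1) − h(BH-7) = 15.95 − 12.49 = 3.46 m.
Vertical separation Δz = 10.21 − (-36.47) = 46.68 m.
|i_v| = |Δh| / Δz = 3.46 / 46.68 = 0.0741.
Head is higher in the shallow piezometer, so vertical flow is downward (recharge condition).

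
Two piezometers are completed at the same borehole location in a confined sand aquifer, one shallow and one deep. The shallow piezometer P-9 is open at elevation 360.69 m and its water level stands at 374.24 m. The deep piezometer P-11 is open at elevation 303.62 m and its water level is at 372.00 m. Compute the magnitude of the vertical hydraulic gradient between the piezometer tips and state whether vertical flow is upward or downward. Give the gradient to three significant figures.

|i_v| ≈ 0.0393; vertical flow is downward

Total head at P-9: h = 374.24 m (water level in the standpipe).
Total head at P-11: h = 372.00 m.
Δh = h(P-9) − h(P-11) = 374.24 − 372.00 = 2.24 m.
Vertical separation Δz = 360.69 − 303.62 = 57.07 m.
|i_v| = |Δh| / Δz = 2.24 / 57.07 = 0.0393.
Head is higher in the shallow piezometer, so vertical flow is downward (recharge condition).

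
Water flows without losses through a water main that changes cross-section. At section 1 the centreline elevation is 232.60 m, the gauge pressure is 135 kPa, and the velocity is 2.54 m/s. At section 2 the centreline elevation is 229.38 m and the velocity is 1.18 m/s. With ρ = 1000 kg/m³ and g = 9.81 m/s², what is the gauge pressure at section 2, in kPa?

Pressure head at 1: ψ₁ = P₁/(ρg) = 135×1000 / (1000 × 9.81) = 13.76 m.
Velocity heads: v₁²/2g = 2.54²/19.62 = 0.329 m; v₂²/2g = 1.18²/19.62 = 0.071 m.
Total head H = z₁ + ψ₁ + v₁²/2g = 232.60 + 13.76 + 0.329 = 246.69 m.
ψ₂ = H − z₂ − v₂²/2g = 246.69 − 229.38 − 0.071 = 17.24 m.
P₂ = ρgψ₂ = 1000 × 9.81 × 17.24 ≈ 169 kPa.

P₂ ≈ 169 kPa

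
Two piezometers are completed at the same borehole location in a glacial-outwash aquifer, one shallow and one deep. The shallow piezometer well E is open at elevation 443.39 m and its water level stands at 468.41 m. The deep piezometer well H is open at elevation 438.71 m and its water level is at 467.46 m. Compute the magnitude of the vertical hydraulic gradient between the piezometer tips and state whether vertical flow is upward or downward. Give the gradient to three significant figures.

Total head at well E: h = 468.41 m (water level in the standpipe).
Total head at well H: h = 467.46 m.
Δh = h(well E) − h(well H) = 468.41 − 467.46 = 0.95 m.
Vertical separation Δz = 443.39 − 438.71 = 4.68 m.
|i_v| = |Δh| / Δz = 0.95 / 4.68 = 0.203.
Head is higher in the shallow piezometer, so vertical flow is downward (recharge condition).

|i_v| ≈ 0.203; vertical flow is downward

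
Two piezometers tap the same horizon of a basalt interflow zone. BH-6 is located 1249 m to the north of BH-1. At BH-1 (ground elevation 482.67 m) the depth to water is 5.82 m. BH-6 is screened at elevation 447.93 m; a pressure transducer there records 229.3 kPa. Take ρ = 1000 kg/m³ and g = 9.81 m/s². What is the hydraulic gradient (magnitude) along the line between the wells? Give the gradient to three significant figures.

Total head at BH-1: h = 482.67 − 5.82 = 476.85 m.
Pressure head at BH-6: ψ = P/(ρg) = 229.3×1000 / (1000 × 9.81) = 23.37 m.
Total head at BH-6: h = z + ψ = 447.93 + 23.37 = 471.30 m.
Head difference: h(BH-1) − h(BH-6) = 476.85 − 471.30 = 5.55 m.
Hydraulic gradient: i = |Δh| / L = 5.55 / 1249 = 0.00444.

i ≈ 0.00444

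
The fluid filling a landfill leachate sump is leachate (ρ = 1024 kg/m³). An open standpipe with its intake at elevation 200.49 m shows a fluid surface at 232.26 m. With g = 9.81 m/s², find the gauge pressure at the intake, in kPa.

P ≈ 319 kPa

Pressure head ψ = h − z = 232.26 − 200.49 = 31.77 m.
P = ρgψ = 1024 × 9.81 × 31.77 = 319144 Pa ≈ 319 kPa.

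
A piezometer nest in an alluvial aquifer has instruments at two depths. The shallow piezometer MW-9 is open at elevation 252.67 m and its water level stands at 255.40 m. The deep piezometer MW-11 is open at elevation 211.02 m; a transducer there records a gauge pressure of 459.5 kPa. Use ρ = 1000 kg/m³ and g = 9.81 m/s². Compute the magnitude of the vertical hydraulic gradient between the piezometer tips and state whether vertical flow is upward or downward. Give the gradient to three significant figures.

Total head at MW-9: h = 255.40 m (water level in the standpipe).
Pressure head at MW-11: ψ = P/(ρg) = 459.5×1000 / (1000 × 9.81) = 46.84 m.
Total head at MW-11: h = z + ψ = 211.02 + 46.84 = 257.86 m.
Δh = h(MW-9) − h(MW-11) = 255.40 − 257.86 = -2.46 m.
Vertical separation Δz = 252.67 − 211.02 = 41.65 m.
|i_v| = |Δh| / Δz = 2.46 / 41.65 = 0.0591.
Head is higher in the deep piezometer, so vertical flow is upward (discharge condition).

|i_v| ≈ 0.0591; vertical flow is upward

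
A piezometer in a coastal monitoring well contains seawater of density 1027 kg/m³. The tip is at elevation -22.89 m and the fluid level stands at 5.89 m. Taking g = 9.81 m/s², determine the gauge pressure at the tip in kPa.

Pressure head ψ = h − z = 5.89 − (-22.89) = 28.78 m.
P = ρgψ = 1027 × 9.81 × 28.78 = 289955 Pa ≈ 290 kPa.

P ≈ 290 kPa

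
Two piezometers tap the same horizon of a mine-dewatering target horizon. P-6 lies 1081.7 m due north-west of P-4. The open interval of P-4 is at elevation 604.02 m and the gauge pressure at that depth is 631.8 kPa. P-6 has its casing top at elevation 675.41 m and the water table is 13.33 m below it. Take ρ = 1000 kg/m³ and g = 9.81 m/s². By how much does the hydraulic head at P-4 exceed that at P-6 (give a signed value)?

Pressure head at P-4: ψ = P/(ρg) = 631.8×1000 / (1000 × 9.81) = 64.40 m.
Total head at P-4: h = z + ψ = 604.02 + 64.40 = 668.42 m.
Total head at P-6: h = 675.41 − 13.33 = 662.08 m.
Head difference: h(P-4) − h(P-6) = 668.42 − 662.08 = 6.34 m.

Δh ≈ 6.34 m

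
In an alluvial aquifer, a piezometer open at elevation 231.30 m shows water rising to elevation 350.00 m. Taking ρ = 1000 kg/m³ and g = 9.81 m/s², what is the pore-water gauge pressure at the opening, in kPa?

Pressure head ψ = h − z = 350.00 − 231.30 = 118.70 m.
P = ρgψ = 1000 × 9.81 × 118.70 = 1164447 Pa ≈ 1160 kPa.

P ≈ 1160 kPa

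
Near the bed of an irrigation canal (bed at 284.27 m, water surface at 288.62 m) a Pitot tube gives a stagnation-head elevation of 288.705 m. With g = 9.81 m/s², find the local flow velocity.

Near the bed, under hydrostatic conditions, the piezometric head (z + ψ) equals the free-surface elevation, 288.62 m.
Velocity head = total − piezometric = 288.705 − 288.62 = 0.085 m.
v = √(2g·h_v) = √(2 × 9.81 × 0.085) = 1.29 m/s.

v ≈ 1.29 m/s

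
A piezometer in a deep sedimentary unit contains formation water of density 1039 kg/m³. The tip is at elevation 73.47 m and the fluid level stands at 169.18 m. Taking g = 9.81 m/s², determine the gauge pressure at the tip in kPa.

P ≈ 976 kPa

Pressure head ψ = h − z = 169.18 − 73.47 = 95.71 m.
P = ρgψ = 1039 × 9.81 × 95.71 = 975533 Pa ≈ 976 kPa.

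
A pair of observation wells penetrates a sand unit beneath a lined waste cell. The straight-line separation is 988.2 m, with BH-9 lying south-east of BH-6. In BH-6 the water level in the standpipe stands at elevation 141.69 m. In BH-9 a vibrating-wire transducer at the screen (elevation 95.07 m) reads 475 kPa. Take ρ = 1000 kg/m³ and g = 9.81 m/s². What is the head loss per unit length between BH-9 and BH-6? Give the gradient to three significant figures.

Total head at BH-6: h = 141.69 m (water level in the piezometer is the total head).
Pressure head at BH-9: ψ = P/(ρg) = 475×1000 / (1000 × 9.81) = 48.42 m.
Total head at BH-9: h = z + ψ = 95.07 + 48.42 = 143.49 m.
Head difference: h(BH-6) − h(BH-9) = 141.69 − 143.49 = -1.80 m.
Hydraulic gradient: i = |Δh| / L = 1.80 / 988.2 = 0.00182.

i ≈ 0.00182 m/m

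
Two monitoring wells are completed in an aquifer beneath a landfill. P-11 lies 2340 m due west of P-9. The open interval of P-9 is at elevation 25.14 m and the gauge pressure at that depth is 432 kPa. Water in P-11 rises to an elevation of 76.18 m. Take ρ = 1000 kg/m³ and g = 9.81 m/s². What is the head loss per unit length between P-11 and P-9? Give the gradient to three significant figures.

i ≈ 0.00299 m/m

Pressure head at P-9: ψ = P/(ρg) = 432×1000 / (1000 × 9.81) = 44.04 m.
Total head at P-9: h = z + ψ = 25.14 + 44.04 = 69.18 m.
Total head at P-11: h = 76.18 m (water level in the piezometer is the total head).
Head difference: h(P-9) − h(P-11) = 69.18 − 76.18 = -7.00 m.
Hydraulic gradient: i = |Δh| / L = 7.00 / 2340 = 0.00299.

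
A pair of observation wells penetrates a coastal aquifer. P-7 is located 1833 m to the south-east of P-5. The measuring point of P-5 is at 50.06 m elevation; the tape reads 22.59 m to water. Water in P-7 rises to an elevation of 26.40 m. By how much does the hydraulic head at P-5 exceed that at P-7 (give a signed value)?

Δh ≈ 1.07 m

Total head at P-5: h = 50.06 − 22.59 = 27.47 m.
Total head at P-7: h = 26.40 m (water level in the piezometer is the total head).
Head difference: h(P-5) − h(P-7) = 27.47 − 26.40 = 1.07 m.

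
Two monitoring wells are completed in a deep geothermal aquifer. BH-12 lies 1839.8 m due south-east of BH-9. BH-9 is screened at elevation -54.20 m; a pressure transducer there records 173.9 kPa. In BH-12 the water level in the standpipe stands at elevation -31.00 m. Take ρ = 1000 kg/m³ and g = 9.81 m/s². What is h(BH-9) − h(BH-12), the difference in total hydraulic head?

Pressure head at BH-9: ψ = P/(ρg) = 173.9×1000 / (1000 × 9.81) = 17.73 m.
Total head at BH-9: h = z + ψ = -54.20 + 17.73 = -36.47 m.
Total head at BH-12: h = -31.00 m (water level in the piezometer is the total head).
Head difference: h(BH-9) − h(BH-12) = -36.47 − (-31.00) = -5.47 m.

Δh ≈ -5.47 m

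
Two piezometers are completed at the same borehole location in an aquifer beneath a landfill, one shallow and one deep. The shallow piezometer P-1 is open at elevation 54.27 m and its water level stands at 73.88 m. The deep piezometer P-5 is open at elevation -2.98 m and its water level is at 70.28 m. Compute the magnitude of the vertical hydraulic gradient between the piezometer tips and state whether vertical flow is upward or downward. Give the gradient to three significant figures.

Total head at P-1: h = 73.88 m (water level in the standpipe).
Total head at P-5: h = 70.28 m.
Δh = h(P-1) − h(P-5) = 73.88 − 70.28 = 3.60 m.
Vertical separation Δz = 54.27 − (-2.98) = 57.25 m.
|i_v| = |Δh| / Δz = 3.60 / 57.25 = 0.0629.
Head is higher in the shallow piezometer, so vertical flow is downward (recharge condition).

|i_v| ≈ 0.0629; vertical flow is downward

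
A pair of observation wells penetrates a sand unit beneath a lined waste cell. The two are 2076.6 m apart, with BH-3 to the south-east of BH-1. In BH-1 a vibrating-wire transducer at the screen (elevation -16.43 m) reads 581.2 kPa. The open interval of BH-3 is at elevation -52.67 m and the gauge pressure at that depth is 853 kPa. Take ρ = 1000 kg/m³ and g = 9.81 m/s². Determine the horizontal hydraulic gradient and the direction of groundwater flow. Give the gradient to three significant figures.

Pressure head at BH-1: ψ = P/(ρg) = 581.2×1000 / (1000 × 9.81) = 59.25 m.
Total head at BH-1: h = z + ψ = -16.43 + 59.25 = 42.82 m.
Pressure head at BH-3: ψ = P/(ρg) = 853×1000 / (1000 × 9.81) = 86.95 m.
Total head at BH-3: h = z + ψ = -52.67 + 86.95 = 34.28 m.
Head difference: h(BH-1) − h(BH-3) = 42.82 − 34.28 = 8.54 m.
Hydraulic gradient: i = |Δh| / L = 8.54 / 2076.6 = 0.00411.
Flow is from higher to lower head: from BH-1 toward BH-3, i.e. toward the south-east.

i ≈ 0.00411; groundwater flows toward the south-east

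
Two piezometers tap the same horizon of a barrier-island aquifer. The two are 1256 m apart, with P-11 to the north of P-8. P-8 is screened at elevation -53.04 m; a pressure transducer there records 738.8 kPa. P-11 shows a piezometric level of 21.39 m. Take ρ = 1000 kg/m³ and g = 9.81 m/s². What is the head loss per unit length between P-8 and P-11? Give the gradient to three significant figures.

i ≈ 0.000701 m/m

Pressure head at P-8: ψ = P/(ρg) = 738.8×1000 / (1000 × 9.81) = 75.31 m.
Total head at P-8: h = z + ψ = -53.04 + 75.31 = 22.27 m.
Total head at P-11: h = 21.39 m (water level in the piezometer is the total head).
Head difference: h(P-8) − h(P-11) = 22.27 − 21.39 = 0.88 m.
Hydraulic gradient: i = |Δh| / L = 0.88 / 1256 = 0.000701.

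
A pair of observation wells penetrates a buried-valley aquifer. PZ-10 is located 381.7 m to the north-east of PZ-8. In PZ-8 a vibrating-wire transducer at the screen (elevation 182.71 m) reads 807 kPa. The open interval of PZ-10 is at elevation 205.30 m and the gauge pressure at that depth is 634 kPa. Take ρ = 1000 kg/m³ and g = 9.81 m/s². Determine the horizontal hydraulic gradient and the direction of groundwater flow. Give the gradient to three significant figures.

Pressure head at PZ-8: ψ = P/(ρg) = 807×1000 / (1000 × 9.81) = 82.26 m.
Total head at PZ-8: h = z + ψ = 182.71 + 82.26 = 264.97 m.
Pressure head at PZ-10: ψ = P/(ρg) = 634×1000 / (1000 × 9.81) = 64.63 m.
Total head at PZ-10: h = z + ψ = 205.30 + 64.63 = 269.93 m.
Head difference: h(PZ-8) − h(PZ-10) = 264.97 − 269.93 = -4.96 m.
Hydraulic gradient: i = |Δh| / L = 4.96 / 381.7 = 0.0130.
Flow is from higher to lower head: from PZ-10 toward PZ-8, i.e. toward the south-west.

i ≈ 0.0130; groundwater flows toward the south-west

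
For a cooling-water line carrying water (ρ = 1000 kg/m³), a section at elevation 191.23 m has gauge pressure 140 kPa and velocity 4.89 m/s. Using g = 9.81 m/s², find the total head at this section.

Pressure head ψ = P/(ρg) = 140×1000 / (1000 × 9.81) = 14.27 m.
Velocity head = v²/(2g) = 4.89² / (2 × 9.81) = 1.219 m.
h = z + ψ + v²/(2g) = 191.23 + 14.27 + 1.219 = 206.72 m.

h ≈ 206.72 m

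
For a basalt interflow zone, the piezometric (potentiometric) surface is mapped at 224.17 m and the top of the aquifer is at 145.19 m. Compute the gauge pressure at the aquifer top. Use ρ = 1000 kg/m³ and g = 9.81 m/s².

Pressure head at the aquifer top: ψ = h − z = 224.17 − 145.19 = 78.98 m.
P = ρgψ = 1000 × 9.81 × 78.98 = 774794 Pa ≈ 775 kPa.

P ≈ 775 kPa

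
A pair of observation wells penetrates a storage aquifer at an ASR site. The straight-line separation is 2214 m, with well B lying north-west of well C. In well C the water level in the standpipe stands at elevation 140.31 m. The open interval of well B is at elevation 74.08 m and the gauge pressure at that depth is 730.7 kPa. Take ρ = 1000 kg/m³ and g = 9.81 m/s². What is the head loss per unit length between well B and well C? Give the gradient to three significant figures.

Total head at well C: h = 140.31 m (water level in the piezometer is the total head).
Pressure head at well B: ψ = P/(ρg) = 730.7×1000 / (1000 × 9.81) = 74.49 m.
Total head at well B: h = z + ψ = 74.08 + 74.49 = 148.57 m.
Head difference: h(well C) − h(well B) = 140.31 − 148.57 = -8.26 m.
Hydraulic gradient: i = |Δh| / L = 8.26 / 2214 = 0.00373.

i ≈ 0.00373 m/m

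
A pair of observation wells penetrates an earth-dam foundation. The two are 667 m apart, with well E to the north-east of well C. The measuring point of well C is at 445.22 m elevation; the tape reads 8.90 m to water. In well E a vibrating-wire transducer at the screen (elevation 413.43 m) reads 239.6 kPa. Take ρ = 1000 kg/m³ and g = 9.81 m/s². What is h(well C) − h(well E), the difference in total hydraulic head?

Δh ≈ -1.53 m

Total head at well C: h = 445.22 − 8.90 = 436.32 m.
Pressure head at well E: ψ = P/(ρg) = 239.6×1000 / (1000 × 9.81) = 24.42 m.
Total head at well E: h = z + ψ = 413.43 + 24.42 = 437.85 m.
Head difference: h(well C) − h(well E) = 436.32 − 437.85 = -1.53 m.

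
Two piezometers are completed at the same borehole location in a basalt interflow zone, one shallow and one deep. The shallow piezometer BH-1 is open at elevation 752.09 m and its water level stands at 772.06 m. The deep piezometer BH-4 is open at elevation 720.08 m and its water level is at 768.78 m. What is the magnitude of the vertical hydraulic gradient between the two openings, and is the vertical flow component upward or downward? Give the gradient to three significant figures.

Total head at BH-1: h = 772.06 m (water level in the standpipe).
Total head at BH-4: h = 768.78 m.
Δh = h(BH-1) − h(BH-4) = 772.06 − 768.78 = 3.28 m.
Vertical separation Δz = 752.09 − 720.08 = 32.01 m.
|i_v| = |Δh| / Δz = 3.28 / 32.01 = 0.102.
Head is higher in the shallow piezometer, so vertical flow is downward (recharge condition).

|i_v| ≈ 0.102; vertical flow is downward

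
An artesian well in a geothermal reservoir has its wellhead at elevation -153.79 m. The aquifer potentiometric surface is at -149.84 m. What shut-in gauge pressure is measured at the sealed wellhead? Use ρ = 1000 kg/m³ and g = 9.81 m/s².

Head above the cap: Δh = -149.84 − (-153.79) = 3.95 m.
P = ρgΔh = 1000 × 9.81 × 3.95 = 38750 Pa ≈ 38.7 kPa.

P ≈ 38.7 kPa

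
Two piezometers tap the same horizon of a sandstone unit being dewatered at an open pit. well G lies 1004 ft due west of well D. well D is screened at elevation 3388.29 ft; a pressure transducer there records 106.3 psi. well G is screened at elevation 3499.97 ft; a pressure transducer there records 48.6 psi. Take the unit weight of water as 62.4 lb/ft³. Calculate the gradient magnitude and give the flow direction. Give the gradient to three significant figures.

Pressure head at well D: ψ = 144·P/γ = 144 × 106.3 / 62.4 = 245.31 ft.
Total head at well D: h = z + ψ = 3388.29 + 245.31 = 3633.60 ft.
Pressure head at well G: ψ = 144·P/γ = 144 × 48.6 / 62.4 = 112.15 ft.
Total head at well G: h = z + ψ = 3499.97 + 112.15 = 3612.12 ft.
Head difference: h(well D) − h(well G) = 3633.60 − 3612.12 = 21.48 ft.
Hydraulic gradient: i = |Δh| / L = 21.48 / 1004 = 0.0214.
Flow is from higher to lower head: from well D toward well G, i.e. toward the west.

i ≈ 0.0214; groundwater flows toward the west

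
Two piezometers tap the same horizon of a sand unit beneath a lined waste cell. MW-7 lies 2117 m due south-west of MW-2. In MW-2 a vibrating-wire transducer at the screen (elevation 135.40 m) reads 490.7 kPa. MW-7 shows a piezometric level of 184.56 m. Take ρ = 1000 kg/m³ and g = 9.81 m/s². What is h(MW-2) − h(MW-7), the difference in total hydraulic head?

Δh ≈ 0.86 m

Pressure head at MW-2: ψ = P/(ρg) = 490.7×1000 / (1000 × 9.81) = 50.02 m.
Total head at MW-2: h = z + ψ = 135.40 + 50.02 = 185.42 m.
Total head at MW-7: h = 184.56 m (water level in the piezometer is the total head).
Head difference: h(MW-2) − h(MW-7) = 185.42 − 184.56 = 0.86 m.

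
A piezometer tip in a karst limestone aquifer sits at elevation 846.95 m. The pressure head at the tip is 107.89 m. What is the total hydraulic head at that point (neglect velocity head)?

h ≈ 954.84 m

h = z + ψ = 846.95 + 107.89 = 954.84 m.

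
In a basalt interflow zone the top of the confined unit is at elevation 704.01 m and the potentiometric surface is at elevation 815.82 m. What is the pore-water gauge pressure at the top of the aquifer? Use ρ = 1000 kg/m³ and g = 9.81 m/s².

Pressure head at the aquifer top: ψ = h − z = 815.82 − 704.01 = 111.81 m.
P = ρgψ = 1000 × 9.81 × 111.81 = 1096856 Pa ≈ 1100 kPa.

P ≈ 1100 kPa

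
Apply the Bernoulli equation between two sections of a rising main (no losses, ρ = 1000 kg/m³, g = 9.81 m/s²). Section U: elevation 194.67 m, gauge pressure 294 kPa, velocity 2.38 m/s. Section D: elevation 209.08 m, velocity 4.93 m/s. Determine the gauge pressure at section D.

Pressure head at U: ψ₁ = P₁/(ρg) = 294×1000 / (1000 × 9.81) = 29.97 m.
Velocity heads: v₁²/2g = 2.38²/19.62 = 0.289 m; v₂²/2g = 4.93²/19.62 = 1.239 m.
Total head H = z₁ + ψ₁ + v₁²/2g = 194.67 + 29.97 + 0.289 = 224.93 m.
ψ₂ = H − z₂ − v₂²/2g = 224.93 − 209.08 − 1.239 = 14.61 m.
P₂ = ρgψ₂ = 1000 × 9.81 × 14.61 ≈ 143 kPa.

P₂ ≈ 143 kPa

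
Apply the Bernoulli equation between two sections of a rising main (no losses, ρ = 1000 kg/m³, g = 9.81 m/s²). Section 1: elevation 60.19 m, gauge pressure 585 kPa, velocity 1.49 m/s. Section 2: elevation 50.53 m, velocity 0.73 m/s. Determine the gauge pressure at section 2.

Pressure head at 1: ψ₁ = P₁/(ρg) = 585×1000 / (1000 × 9.81) = 59.63 m.
Velocity heads: v₁²/2g = 1.49²/19.62 = 0.113 m; v₂²/2g = 0.73²/19.62 = 0.027 m.
Total head H = z₁ + ψ₁ + v₁²/2g = 60.19 + 59.63 + 0.113 = 119.93 m.
ψ₂ = H − z₂ − v₂²/2g = 119.93 − 50.53 − 0.027 = 69.37 m.
P₂ = ρgψ₂ = 1000 × 9.81 × 69.37 ≈ 681 kPa.

P₂ ≈ 681 kPa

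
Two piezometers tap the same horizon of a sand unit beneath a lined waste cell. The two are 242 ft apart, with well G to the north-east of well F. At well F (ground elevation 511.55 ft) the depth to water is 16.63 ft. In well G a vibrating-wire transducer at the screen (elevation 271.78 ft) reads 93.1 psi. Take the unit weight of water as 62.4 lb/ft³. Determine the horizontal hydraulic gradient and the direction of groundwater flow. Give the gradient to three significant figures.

i ≈ 0.0343; groundwater flows toward the north-east

Total head at well F: h = 511.55 − 16.63 = 494.92 ft.
Pressure head at well G: ψ = 144·P/γ = 144 × 93.1 / 62.4 = 214.85 ft.
Total head at well G: h = z + ψ = 271.78 + 214.85 = 486.63 ft.
Head difference: h(well F) − h(well G) = 494.92 − 486.63 = 8.29 ft.
Hydraulic gradient: i = |Δh| / L = 8.29 / 242 = 0.0343.
Flow is from higher to lower head: from well F toward well G, i.e. toward the north-east.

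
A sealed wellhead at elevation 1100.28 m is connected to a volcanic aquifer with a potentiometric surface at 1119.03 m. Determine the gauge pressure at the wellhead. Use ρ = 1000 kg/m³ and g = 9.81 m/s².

P ≈ 184 kPa

Head above the cap: Δh = 1119.03 − 1100.28 = 18.75 m.
P = ρgΔh = 1000 × 9.81 × 18.75 = 183938 Pa ≈ 184 kPa.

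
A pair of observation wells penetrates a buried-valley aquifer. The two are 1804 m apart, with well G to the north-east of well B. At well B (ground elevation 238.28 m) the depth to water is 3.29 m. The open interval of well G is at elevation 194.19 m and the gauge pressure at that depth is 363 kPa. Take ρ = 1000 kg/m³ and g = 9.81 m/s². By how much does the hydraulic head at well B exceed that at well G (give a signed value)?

Δh ≈ 3.80 m

Total head at well B: h = 238.28 − 3.29 = 234.99 m.
Pressure head at well G: ψ = P/(ρg) = 363×1000 / (1000 × 9.81) = 37.00 m.
Total head at well G: h = z + ψ = 194.19 + 37.00 = 231.19 m.
Head difference: h(well B) − h(well G) = 234.99 − 231.19 = 3.80 m.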